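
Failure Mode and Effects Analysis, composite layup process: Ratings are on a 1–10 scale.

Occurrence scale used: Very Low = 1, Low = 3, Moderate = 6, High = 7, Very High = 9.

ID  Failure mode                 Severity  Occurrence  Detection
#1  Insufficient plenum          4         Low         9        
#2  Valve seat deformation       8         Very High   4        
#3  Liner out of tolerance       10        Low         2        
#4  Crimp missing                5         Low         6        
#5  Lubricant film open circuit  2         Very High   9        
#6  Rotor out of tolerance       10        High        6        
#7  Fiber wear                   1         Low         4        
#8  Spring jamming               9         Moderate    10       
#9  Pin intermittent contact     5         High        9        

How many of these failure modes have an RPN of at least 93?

RPN = Severity × Occurrence × Detection:
  #1: 4 × 3 × 9 = 108
  #2: 8 × 9 × 4 = 288
  #3: 10 × 3 × 2 = 60
  #4: 5 × 3 × 6 = 90
  #5: 2 × 9 × 9 = 162
  #6: 10 × 7 × 6 = 420
  #7: 1 × 3 × 4 = 12
  #8: 9 × 6 × 10 = 540
  #9: 5 × 7 × 9 = 315
Modes with RPN ≥ 93: #1 (108), #2 (288), #5 (162), #6 (420), #8 (540), #9 (315) → 6.

6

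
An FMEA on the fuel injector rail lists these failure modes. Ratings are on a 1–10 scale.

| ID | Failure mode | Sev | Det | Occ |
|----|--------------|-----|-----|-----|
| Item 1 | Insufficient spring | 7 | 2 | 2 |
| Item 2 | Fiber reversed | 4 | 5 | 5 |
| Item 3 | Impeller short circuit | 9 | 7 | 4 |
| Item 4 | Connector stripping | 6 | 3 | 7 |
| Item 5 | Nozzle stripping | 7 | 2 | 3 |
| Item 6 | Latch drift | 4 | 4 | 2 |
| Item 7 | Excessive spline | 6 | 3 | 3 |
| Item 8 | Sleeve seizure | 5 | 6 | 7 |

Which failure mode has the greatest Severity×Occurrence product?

Criticality = Severity × Occurrence:
  Item 1: 7 × 2 = 14
  Item 2: 4 × 5 = 20
  Item 3: 9 × 4 = 36
  Item 4: 6 × 7 = 42
  Item 5: 7 × 3 = 21
  Item 6: 4 × 2 = 8
  Item 7: 6 × 3 = 18
  Item 8: 5 × 7 = 35
Highest criticality is 42 → Item 4.

Item 4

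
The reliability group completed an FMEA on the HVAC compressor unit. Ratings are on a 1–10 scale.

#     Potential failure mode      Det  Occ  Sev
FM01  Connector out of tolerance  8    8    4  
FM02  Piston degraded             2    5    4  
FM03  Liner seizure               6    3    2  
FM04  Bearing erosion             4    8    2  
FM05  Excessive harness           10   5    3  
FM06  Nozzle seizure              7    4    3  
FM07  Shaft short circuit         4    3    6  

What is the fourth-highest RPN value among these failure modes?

72

RPN = Severity × Occurrence × Detection:
  FM01: 4 × 8 × 8 = 256
  FM02: 4 × 5 × 2 = 40
  FM03: 2 × 3 × 6 = 36
  FM04: 2 × 8 × 4 = 64
  FM05: 3 × 5 × 10 = 150
  FM06: 3 × 4 × 7 = 84
  FM07: 6 × 3 × 4 = 72
Sorted descending: 256, 150, 84, 72, 64, 40, 36.
The fourth-highest RPN is 72 (FM07).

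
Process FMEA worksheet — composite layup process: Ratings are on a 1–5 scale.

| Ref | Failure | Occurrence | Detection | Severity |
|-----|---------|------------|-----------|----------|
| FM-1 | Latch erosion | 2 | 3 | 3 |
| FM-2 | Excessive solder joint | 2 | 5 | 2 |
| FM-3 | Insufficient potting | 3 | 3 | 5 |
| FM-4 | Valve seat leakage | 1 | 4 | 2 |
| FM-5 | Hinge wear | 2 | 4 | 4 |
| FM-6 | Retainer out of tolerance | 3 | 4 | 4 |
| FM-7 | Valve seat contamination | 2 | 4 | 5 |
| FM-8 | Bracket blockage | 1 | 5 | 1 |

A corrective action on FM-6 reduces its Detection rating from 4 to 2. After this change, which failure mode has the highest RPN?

RPN = Severity × Occurrence × Detection:
  FM-1: 3 × 2 × 3 = 18
  FM-2: 2 × 2 × 5 = 20
  FM-3: 5 × 3 × 3 = 45
  FM-4: 2 × 1 × 4 = 8
  FM-5: 4 × 2 × 4 = 32
  FM-6: 4 × 3 × 4 = 48
  FM-7: 5 × 2 × 4 = 40
  FM-8: 1 × 1 × 5 = 5
After action: FM-6 → 4 × 3 × 2 = 24.
Revised RPNs: FM-3=45, FM-7=40, FM-5=32, FM-6=24, FM-2=20, FM-1=18, FM-4=8, FM-8=5.
Highest is now FM-3 (45).

FM-3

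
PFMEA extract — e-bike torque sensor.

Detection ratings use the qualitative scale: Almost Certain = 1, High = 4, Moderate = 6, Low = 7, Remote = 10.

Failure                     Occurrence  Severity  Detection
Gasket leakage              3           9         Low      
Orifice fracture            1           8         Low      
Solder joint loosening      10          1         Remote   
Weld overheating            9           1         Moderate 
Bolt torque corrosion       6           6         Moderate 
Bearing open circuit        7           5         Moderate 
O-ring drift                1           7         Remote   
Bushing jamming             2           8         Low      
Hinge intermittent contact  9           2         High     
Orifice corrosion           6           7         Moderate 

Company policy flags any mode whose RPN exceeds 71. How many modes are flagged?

7

RPN = Severity × Occurrence × Detection:
  Gasket leakage: 9 × 3 × 7 = 189
  Orifice fracture: 8 × 1 × 7 = 56
  Solder joint loosening: 1 × 10 × 10 = 100
  Weld overheating: 1 × 9 × 6 = 54
  Bolt torque corrosion: 6 × 6 × 6 = 216
  Bearing open circuit: 5 × 7 × 6 = 210
  O-ring drift: 7 × 1 × 10 = 70
  Bushing jamming: 8 × 2 × 7 = 112
  Hinge intermittent contact: 2 × 9 × 4 = 72
  Orifice corrosion: 7 × 6 × 6 = 252
Modes with RPN > 71: Gasket leakage (189), Solder joint loosening (100), Bolt torque corrosion (216), Bearing open circuit (210), Bushing jamming (112), Hinge intermittent contact (72), Orifice corrosion (252) → 7.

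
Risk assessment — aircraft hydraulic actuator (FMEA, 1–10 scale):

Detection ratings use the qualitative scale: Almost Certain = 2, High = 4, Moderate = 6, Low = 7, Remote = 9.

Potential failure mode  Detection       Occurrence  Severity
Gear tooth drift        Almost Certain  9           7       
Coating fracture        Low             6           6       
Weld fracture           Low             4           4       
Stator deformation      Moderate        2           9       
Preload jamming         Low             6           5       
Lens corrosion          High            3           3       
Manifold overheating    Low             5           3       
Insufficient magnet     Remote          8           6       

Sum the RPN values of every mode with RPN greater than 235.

684

RPN = Severity × Occurrence × Detection:
  Gear tooth drift: 7 × 9 × 2 = 126
  Coating fracture: 6 × 6 × 7 = 252
  Weld fracture: 4 × 4 × 7 = 112
  Stator deformation: 9 × 2 × 6 = 108
  Preload jamming: 5 × 6 × 7 = 210
  Lens corrosion: 3 × 3 × 4 = 36
  Manifold overheating: 3 × 5 × 7 = 105
  Insufficient magnet: 6 × 8 × 9 = 432
RPN > 235: Coating fracture (252), Insufficient magnet (432).
Sum: 252 + 432 = 684.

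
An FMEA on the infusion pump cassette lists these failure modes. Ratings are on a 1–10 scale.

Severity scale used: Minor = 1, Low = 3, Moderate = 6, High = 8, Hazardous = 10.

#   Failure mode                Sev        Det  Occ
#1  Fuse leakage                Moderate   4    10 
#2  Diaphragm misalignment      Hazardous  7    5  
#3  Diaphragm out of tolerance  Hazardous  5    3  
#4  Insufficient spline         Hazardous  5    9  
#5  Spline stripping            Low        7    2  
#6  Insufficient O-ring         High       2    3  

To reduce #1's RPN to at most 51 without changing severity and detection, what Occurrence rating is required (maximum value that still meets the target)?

#1: S=6, O=10, D=4 → current RPN = 240.
Fixed product = 24. Need 24 × O ≤ 51, so O ≤ 51/24 = 2.12.
Maximum integer Occurrence rating = 2 (gives RPN 48; O=3 would give 72 > 51).

2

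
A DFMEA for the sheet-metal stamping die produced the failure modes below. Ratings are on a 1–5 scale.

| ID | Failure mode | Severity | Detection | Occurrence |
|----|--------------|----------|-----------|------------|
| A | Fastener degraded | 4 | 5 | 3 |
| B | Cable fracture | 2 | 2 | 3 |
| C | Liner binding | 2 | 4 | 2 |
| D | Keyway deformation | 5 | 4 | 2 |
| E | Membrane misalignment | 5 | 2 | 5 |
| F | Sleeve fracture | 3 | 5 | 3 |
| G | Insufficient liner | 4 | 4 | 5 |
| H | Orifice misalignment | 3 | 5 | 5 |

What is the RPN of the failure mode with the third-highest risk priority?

60

RPN = Severity × Occurrence × Detection:
  A: 4 × 3 × 5 = 60
  B: 2 × 3 × 2 = 12
  C: 2 × 2 × 4 = 16
  D: 5 × 2 × 4 = 40
  E: 5 × 5 × 2 = 50
  F: 3 × 3 × 5 = 45
  G: 4 × 5 × 4 = 80
  H: 3 × 5 × 5 = 75
Sorted descending: 80, 75, 60, 50, 45, 40, 16, 12.
The third-highest RPN is 60 (A).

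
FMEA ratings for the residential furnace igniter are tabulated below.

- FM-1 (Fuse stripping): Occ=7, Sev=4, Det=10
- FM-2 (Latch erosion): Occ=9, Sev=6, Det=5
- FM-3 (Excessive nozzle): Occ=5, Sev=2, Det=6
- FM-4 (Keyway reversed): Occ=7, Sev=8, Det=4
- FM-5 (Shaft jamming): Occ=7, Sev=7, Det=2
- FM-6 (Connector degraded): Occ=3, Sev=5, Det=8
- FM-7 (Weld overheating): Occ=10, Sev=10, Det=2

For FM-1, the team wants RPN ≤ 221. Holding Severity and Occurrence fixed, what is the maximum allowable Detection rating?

7

FM-1: S=4, O=7, D=10 → current RPN = 280.
Fixed product = 28. Need 28 × D ≤ 221, so D ≤ 221/28 = 7.89.
Maximum integer Detection rating = 7 (gives RPN 196; D=8 would give 224 > 221).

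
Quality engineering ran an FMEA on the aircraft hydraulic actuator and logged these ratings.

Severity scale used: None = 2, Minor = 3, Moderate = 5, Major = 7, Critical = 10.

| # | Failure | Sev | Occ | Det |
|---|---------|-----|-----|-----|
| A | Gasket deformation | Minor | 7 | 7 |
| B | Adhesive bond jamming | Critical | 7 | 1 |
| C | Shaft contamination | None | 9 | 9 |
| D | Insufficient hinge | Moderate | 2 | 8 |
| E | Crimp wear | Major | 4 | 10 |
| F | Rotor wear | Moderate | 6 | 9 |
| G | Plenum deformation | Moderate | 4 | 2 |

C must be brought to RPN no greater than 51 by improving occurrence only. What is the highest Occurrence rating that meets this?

C: S=2, O=9, D=9 → current RPN = 162.
Fixed product = 18. Need 18 × O ≤ 51, so O ≤ 51/18 = 2.83.
Maximum integer Occurrence rating = 2 (gives RPN 36; O=3 would give 54 > 51).

2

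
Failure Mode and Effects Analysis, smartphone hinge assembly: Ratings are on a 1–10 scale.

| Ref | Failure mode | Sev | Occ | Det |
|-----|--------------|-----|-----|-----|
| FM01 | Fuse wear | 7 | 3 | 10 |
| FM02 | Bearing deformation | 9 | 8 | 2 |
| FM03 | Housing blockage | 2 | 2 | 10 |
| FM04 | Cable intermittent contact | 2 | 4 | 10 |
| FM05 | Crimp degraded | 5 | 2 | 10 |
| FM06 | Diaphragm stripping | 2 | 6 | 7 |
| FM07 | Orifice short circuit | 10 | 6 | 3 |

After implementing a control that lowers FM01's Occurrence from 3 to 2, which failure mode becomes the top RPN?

FM07

RPN = Severity × Occurrence × Detection:
  FM01: 7 × 3 × 10 = 210
  FM02: 9 × 8 × 2 = 144
  FM03: 2 × 2 × 10 = 40
  FM04: 2 × 4 × 10 = 80
  FM05: 5 × 2 × 10 = 100
  FM06: 2 × 6 × 7 = 84
  FM07: 10 × 6 × 3 = 180
After action: FM01 → 7 × 2 × 10 = 140.
Revised RPNs: FM07=180, FM02=144, FM01=140, FM05=100, FM06=84, FM04=80, FM03=40.
Highest is now FM07 (180).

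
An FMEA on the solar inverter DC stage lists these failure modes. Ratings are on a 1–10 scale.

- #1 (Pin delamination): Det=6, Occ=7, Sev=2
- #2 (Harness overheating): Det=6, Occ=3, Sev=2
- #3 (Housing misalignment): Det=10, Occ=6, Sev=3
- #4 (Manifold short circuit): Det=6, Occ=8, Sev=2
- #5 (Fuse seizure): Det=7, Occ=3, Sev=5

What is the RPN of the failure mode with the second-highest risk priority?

105

RPN = Severity × Occurrence × Detection:
  #1: 2 × 7 × 6 = 84
  #2: 2 × 3 × 6 = 36
  #3: 3 × 6 × 10 = 180
  #4: 2 × 8 × 6 = 96
  #5: 5 × 3 × 7 = 105
Sorted descending: 180, 105, 96, 84, 36.
The second-highest RPN is 105 (#5).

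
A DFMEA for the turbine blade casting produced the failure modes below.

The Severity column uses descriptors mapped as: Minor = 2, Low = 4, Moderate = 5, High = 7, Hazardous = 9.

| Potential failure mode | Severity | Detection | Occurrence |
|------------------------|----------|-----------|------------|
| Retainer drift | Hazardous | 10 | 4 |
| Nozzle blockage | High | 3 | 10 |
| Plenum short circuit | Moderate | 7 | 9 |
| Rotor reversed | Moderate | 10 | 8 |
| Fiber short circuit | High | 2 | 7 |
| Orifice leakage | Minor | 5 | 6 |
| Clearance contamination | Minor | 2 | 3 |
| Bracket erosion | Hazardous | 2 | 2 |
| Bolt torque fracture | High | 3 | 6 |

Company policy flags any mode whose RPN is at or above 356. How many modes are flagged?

RPN = Severity × Occurrence × Detection:
  Retainer drift: 9 × 4 × 10 = 360
  Nozzle blockage: 7 × 10 × 3 = 210
  Plenum short circuit: 5 × 9 × 7 = 315
  Rotor reversed: 5 × 8 × 10 = 400
  Fiber short circuit: 7 × 7 × 2 = 98
  Orifice leakage: 2 × 6 × 5 = 60
  Clearance contamination: 2 × 3 × 2 = 12
  Bracket erosion: 9 × 2 × 2 = 36
  Bolt torque fracture: 7 × 6 × 3 = 126
Modes with RPN ≥ 356: Retainer drift (360), Rotor reversed (400) → 2.

2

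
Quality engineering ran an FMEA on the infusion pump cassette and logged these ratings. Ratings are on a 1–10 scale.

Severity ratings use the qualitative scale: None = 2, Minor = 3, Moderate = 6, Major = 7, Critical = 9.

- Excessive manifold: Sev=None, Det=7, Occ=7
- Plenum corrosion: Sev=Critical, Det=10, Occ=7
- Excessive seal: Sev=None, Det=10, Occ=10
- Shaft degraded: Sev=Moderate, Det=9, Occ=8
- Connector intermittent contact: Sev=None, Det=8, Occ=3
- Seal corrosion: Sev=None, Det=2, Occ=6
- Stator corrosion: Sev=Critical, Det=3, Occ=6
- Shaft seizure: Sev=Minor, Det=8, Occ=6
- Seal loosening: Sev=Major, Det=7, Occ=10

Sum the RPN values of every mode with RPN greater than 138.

RPN = Severity × Occurrence × Detection:
  Excessive manifold: 2 × 7 × 7 = 98
  Plenum corrosion: 9 × 7 × 10 = 630
  Excessive seal: 2 × 10 × 10 = 200
  Shaft degraded: 6 × 8 × 9 = 432
  Connector intermittent contact: 2 × 3 × 8 = 48
  Seal corrosion: 2 × 6 × 2 = 24
  Stator corrosion: 9 × 6 × 3 = 162
  Shaft seizure: 3 × 6 × 8 = 144
  Seal loosening: 7 × 10 × 7 = 490
RPN > 138: Plenum corrosion (630), Excessive seal (200), Shaft degraded (432), Stator corrosion (162), Shaft seizure (144), Seal loosening (490).
Sum: 630 + 200 + 432 + 162 + 144 + 490 = 2058.

2058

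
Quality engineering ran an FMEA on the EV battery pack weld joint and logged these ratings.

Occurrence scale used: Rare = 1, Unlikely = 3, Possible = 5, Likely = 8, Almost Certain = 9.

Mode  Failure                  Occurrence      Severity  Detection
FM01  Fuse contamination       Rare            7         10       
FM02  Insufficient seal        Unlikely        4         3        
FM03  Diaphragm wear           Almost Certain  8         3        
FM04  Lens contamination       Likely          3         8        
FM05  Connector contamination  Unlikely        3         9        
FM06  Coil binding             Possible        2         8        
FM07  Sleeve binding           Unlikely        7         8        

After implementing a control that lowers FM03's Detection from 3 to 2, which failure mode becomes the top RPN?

RPN = Severity × Occurrence × Detection:
  FM01: 7 × 1 × 10 = 70
  FM02: 4 × 3 × 3 = 36
  FM03: 8 × 9 × 3 = 216
  FM04: 3 × 8 × 8 = 192
  FM05: 3 × 3 × 9 = 81
  FM06: 2 × 5 × 8 = 80
  FM07: 7 × 3 × 8 = 168
After action: FM03 → 8 × 9 × 2 = 144.
Revised RPNs: FM04=192, FM07=168, FM03=144, FM05=81, FM06=80, FM01=70, FM02=36.
Highest is now FM04 (192).

FM04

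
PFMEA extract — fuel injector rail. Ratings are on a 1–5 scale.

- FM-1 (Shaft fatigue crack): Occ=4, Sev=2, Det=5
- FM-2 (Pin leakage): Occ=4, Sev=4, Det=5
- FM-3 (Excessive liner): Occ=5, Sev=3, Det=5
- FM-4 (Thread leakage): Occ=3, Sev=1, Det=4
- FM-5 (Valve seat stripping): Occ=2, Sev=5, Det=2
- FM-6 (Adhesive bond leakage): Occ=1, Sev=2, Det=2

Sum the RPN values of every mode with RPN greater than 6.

RPN = Severity × Occurrence × Detection:
  FM-1: 2 × 4 × 5 = 40
  FM-2: 4 × 4 × 5 = 80
  FM-3: 3 × 5 × 5 = 75
  FM-4: 1 × 3 × 4 = 12
  FM-5: 5 × 2 × 2 = 20
  FM-6: 2 × 1 × 2 = 4
RPN > 6: FM-1 (40), FM-2 (80), FM-3 (75), FM-4 (12), FM-5 (20).
Sum: 40 + 80 + 75 + 12 + 20 = 227.

227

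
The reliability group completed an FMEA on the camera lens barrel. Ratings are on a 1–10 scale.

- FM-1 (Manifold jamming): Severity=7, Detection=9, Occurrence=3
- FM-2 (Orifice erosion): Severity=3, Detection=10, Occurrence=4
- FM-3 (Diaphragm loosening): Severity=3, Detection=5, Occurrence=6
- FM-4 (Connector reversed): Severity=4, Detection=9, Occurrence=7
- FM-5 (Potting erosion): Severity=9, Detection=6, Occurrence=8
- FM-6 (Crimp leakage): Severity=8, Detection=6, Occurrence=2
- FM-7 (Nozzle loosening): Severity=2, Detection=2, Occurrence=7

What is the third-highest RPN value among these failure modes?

189

RPN = Severity × Occurrence × Detection:
  FM-1: 7 × 3 × 9 = 189
  FM-2: 3 × 4 × 10 = 120
  FM-3: 3 × 6 × 5 = 90
  FM-4: 4 × 7 × 9 = 252
  FM-5: 9 × 8 × 6 = 432
  FM-6: 8 × 2 × 6 = 96
  FM-7: 2 × 7 × 2 = 28
Sorted descending: 432, 252, 189, 120, 96, 90, 28.
The third-highest RPN is 189 (FM-1).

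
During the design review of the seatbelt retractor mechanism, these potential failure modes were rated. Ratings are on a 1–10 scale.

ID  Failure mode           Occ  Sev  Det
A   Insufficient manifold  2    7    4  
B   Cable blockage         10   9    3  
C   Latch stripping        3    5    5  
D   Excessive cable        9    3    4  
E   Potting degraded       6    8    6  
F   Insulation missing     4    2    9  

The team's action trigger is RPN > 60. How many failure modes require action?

5

RPN = Severity × Occurrence × Detection:
  A: 7 × 2 × 4 = 56
  B: 9 × 10 × 3 = 270
  C: 5 × 3 × 5 = 75
  D: 3 × 9 × 4 = 108
  E: 8 × 6 × 6 = 288
  F: 2 × 4 × 9 = 72
Modes with RPN > 60: B (270), C (75), D (108), E (288), F (72) → 5.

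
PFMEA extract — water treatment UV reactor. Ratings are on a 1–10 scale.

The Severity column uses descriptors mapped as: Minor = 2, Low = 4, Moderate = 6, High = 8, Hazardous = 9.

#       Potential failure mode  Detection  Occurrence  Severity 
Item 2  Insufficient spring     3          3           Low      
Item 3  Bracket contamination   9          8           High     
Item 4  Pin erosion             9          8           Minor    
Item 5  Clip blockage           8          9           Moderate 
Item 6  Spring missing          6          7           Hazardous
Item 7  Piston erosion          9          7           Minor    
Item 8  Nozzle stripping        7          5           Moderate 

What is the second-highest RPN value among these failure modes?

RPN = Severity × Occurrence × Detection:
  Item 2: 4 × 3 × 3 = 36
  Item 3: 8 × 8 × 9 = 576
  Item 4: 2 × 8 × 9 = 144
  Item 5: 6 × 9 × 8 = 432
  Item 6: 9 × 7 × 6 = 378
  Item 7: 2 × 7 × 9 = 126
  Item 8: 6 × 5 × 7 = 210
Sorted descending: 576, 432, 378, 210, 144, 126, 36.
The second-highest RPN is 432 (Item 5).

432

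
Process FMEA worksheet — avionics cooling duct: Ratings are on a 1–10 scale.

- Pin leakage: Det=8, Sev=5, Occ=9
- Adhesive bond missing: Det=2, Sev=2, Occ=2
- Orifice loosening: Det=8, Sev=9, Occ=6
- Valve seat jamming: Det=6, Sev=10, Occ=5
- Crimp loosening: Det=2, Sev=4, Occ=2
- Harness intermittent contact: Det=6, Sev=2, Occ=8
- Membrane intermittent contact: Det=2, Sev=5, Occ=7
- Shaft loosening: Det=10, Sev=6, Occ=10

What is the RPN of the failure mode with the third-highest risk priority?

RPN = Severity × Occurrence × Detection:
  Pin leakage: 5 × 9 × 8 = 360
  Adhesive bond missing: 2 × 2 × 2 = 8
  Orifice loosening: 9 × 6 × 8 = 432
  Valve seat jamming: 10 × 5 × 6 = 300
  Crimp loosening: 4 × 2 × 2 = 16
  Harness intermittent contact: 2 × 8 × 6 = 96
  Membrane intermittent contact: 5 × 7 × 2 = 70
  Shaft loosening: 6 × 10 × 10 = 600
Sorted descending: 600, 432, 360, 300, 96, 70, 16, 8.
The third-highest RPN is 360 (Pin leakage).

360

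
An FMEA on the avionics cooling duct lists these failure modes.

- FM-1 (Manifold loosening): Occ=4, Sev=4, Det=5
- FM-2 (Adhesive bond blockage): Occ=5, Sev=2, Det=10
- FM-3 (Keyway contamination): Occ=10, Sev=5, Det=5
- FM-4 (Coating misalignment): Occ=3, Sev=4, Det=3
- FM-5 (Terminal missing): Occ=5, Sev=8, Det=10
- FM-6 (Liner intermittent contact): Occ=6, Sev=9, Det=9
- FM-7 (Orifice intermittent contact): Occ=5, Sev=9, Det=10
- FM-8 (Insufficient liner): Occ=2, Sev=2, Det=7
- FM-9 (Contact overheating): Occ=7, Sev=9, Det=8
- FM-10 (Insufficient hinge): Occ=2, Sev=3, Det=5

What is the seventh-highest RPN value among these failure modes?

80

RPN = Severity × Occurrence × Detection:
  FM-1: 4 × 4 × 5 = 80
  FM-2: 2 × 5 × 10 = 100
  FM-3: 5 × 10 × 5 = 250
  FM-4: 4 × 3 × 3 = 36
  FM-5: 8 × 5 × 10 = 400
  FM-6: 9 × 6 × 9 = 486
  FM-7: 9 × 5 × 10 = 450
  FM-8: 2 × 2 × 7 = 28
  FM-9: 9 × 7 × 8 = 504
  FM-10: 3 × 2 × 5 = 30
Sorted descending: 504, 486, 450, 400, 250, 100, 80, 36, 30, 28.
The seventh-highest RPN is 80 (FM-1).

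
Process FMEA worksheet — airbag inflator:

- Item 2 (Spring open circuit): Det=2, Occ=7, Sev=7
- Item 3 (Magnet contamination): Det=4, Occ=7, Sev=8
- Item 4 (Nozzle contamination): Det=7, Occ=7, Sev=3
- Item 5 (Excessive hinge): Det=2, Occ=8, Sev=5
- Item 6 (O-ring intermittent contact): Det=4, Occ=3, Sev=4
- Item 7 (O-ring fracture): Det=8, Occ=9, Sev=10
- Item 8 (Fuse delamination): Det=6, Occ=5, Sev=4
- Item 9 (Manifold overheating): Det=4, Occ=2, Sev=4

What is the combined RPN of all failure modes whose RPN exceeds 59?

RPN = Severity × Occurrence × Detection:
  Item 2: 7 × 7 × 2 = 98
  Item 3: 8 × 7 × 4 = 224
  Item 4: 3 × 7 × 7 = 147
  Item 5: 5 × 8 × 2 = 80
  Item 6: 4 × 3 × 4 = 48
  Item 7: 10 × 9 × 8 = 720
  Item 8: 4 × 5 × 6 = 120
  Item 9: 4 × 2 × 4 = 32
RPN > 59: Item 2 (98), Item 3 (224), Item 4 (147), Item 5 (80), Item 7 (720), Item 8 (120).
Sum: 98 + 224 + 147 + 80 + 720 + 120 = 1389.

1389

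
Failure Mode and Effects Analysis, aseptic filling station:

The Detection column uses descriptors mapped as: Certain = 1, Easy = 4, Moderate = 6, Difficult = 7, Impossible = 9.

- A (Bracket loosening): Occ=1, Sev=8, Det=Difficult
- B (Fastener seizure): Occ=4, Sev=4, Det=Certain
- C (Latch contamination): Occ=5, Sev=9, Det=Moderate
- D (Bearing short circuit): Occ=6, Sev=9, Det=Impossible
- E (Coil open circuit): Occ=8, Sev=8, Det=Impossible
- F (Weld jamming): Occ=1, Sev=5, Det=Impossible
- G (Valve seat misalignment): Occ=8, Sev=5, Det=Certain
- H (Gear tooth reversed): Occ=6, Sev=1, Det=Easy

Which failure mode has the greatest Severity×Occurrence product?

Criticality = Severity × Occurrence:
  A: 8 × 1 = 8
  B: 4 × 4 = 16
  C: 9 × 5 = 45
  D: 9 × 6 = 54
  E: 8 × 8 = 64
  F: 5 × 1 = 5
  G: 5 × 8 = 40
  H: 1 × 6 = 6
Highest criticality is 64 → E.

E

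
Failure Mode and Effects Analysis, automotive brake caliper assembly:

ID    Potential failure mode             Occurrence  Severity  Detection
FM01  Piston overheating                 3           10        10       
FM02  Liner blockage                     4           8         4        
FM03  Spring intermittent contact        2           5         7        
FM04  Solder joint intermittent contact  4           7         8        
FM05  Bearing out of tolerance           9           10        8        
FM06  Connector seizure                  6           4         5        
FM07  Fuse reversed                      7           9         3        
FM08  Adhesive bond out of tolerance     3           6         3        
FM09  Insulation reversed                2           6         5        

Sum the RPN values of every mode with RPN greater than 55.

1811

RPN = Severity × Occurrence × Detection:
  FM01: 10 × 3 × 10 = 300
  FM02: 8 × 4 × 4 = 128
  FM03: 5 × 2 × 7 = 70
  FM04: 7 × 4 × 8 = 224
  FM05: 10 × 9 × 8 = 720
  FM06: 4 × 6 × 5 = 120
  FM07: 9 × 7 × 3 = 189
  FM08: 6 × 3 × 3 = 54
  FM09: 6 × 2 × 5 = 60
RPN > 55: FM01 (300), FM02 (128), FM03 (70), FM04 (224), FM05 (720), FM06 (120), FM07 (189), FM09 (60).
Sum: 300 + 128 + 70 + 224 + 720 + 120 + 189 + 60 = 1811.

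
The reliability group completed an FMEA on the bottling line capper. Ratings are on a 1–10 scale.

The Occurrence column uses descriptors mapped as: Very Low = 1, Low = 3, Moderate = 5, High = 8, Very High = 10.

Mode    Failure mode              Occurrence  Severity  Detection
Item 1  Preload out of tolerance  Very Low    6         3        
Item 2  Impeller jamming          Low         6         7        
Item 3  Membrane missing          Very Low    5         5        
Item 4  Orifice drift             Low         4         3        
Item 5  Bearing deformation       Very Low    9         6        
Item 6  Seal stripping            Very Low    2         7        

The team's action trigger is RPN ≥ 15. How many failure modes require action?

RPN = Severity × Occurrence × Detection:
  Item 1: 6 × 1 × 3 = 18
  Item 2: 6 × 3 × 7 = 126
  Item 3: 5 × 1 × 5 = 25
  Item 4: 4 × 3 × 3 = 36
  Item 5: 9 × 1 × 6 = 54
  Item 6: 2 × 1 × 7 = 14
Modes with RPN ≥ 15: Item 1 (18), Item 2 (126), Item 3 (25), Item 4 (36), Item 5 (54) → 5.

5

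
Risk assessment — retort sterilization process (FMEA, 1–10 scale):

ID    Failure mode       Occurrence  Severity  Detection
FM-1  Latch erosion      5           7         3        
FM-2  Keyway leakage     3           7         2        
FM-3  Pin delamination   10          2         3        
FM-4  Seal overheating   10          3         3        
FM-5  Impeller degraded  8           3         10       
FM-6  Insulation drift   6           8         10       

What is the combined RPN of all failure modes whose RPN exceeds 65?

RPN = Severity × Occurrence × Detection:
  FM-1: 7 × 5 × 3 = 105
  FM-2: 7 × 3 × 2 = 42
  FM-3: 2 × 10 × 3 = 60
  FM-4: 3 × 10 × 3 = 90
  FM-5: 3 × 8 × 10 = 240
  FM-6: 8 × 6 × 10 = 480
RPN > 65: FM-1 (105), FM-4 (90), FM-5 (240), FM-6 (480).
Sum: 105 + 90 + 240 + 480 = 915.

915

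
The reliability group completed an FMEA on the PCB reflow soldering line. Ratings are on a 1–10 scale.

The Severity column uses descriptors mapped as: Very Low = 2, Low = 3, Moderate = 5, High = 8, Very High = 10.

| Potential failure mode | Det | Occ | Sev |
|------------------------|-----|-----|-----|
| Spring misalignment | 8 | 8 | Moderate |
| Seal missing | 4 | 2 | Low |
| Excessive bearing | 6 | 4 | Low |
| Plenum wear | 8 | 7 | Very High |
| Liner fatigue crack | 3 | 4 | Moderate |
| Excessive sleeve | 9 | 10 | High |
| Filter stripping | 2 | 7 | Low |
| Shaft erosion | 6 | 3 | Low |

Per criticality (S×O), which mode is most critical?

Excessive sleeve

Criticality = Severity × Occurrence:
  Spring misalignment: 5 × 8 = 40
  Seal missing: 3 × 2 = 6
  Excessive bearing: 3 × 4 = 12
  Plenum wear: 10 × 7 = 70
  Liner fatigue crack: 5 × 4 = 20
  Excessive sleeve: 8 × 10 = 80
  Filter stripping: 3 × 7 = 21
  Shaft erosion: 3 × 3 = 9
Highest criticality is 80 → Excessive sleeve.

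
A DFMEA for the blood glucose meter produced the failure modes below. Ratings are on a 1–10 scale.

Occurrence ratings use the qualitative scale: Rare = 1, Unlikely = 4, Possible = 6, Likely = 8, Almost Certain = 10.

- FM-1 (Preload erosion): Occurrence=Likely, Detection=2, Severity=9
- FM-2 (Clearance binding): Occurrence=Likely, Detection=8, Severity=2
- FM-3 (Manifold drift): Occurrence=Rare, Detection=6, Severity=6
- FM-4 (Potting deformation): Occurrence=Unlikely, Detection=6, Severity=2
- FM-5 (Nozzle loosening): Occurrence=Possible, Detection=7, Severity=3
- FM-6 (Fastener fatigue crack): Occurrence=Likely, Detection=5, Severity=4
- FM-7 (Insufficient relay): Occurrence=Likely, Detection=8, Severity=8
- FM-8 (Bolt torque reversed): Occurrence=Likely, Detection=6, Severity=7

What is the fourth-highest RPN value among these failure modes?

RPN = Severity × Occurrence × Detection:
  FM-1: 9 × 8 × 2 = 144
  FM-2: 2 × 8 × 8 = 128
  FM-3: 6 × 1 × 6 = 36
  FM-4: 2 × 4 × 6 = 48
  FM-5: 3 × 6 × 7 = 126
  FM-6: 4 × 8 × 5 = 160
  FM-7: 8 × 8 × 8 = 512
  FM-8: 7 × 8 × 6 = 336
Sorted descending: 512, 336, 160, 144, 128, 126, 48, 36.
The fourth-highest RPN is 144 (FM-1).

144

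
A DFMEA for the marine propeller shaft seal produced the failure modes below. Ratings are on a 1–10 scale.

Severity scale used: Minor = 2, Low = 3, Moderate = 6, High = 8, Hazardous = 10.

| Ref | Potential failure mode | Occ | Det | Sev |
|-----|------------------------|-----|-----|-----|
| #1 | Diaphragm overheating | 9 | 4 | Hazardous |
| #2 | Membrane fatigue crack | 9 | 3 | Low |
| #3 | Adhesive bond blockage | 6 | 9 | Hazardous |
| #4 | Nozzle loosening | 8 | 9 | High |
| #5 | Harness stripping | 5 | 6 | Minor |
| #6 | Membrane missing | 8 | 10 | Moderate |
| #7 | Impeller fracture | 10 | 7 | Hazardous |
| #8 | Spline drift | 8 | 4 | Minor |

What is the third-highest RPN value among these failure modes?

540

RPN = Severity × Occurrence × Detection:
  #1: 10 × 9 × 4 = 360
  #2: 3 × 9 × 3 = 81
  #3: 10 × 6 × 9 = 540
  #4: 8 × 8 × 9 = 576
  #5: 2 × 5 × 6 = 60
  #6: 6 × 8 × 10 = 480
  #7: 10 × 10 × 7 = 700
  #8: 2 × 8 × 4 = 64
Sorted descending: 700, 576, 540, 480, 360, 81, 64, 60.
The third-highest RPN is 540 (#3).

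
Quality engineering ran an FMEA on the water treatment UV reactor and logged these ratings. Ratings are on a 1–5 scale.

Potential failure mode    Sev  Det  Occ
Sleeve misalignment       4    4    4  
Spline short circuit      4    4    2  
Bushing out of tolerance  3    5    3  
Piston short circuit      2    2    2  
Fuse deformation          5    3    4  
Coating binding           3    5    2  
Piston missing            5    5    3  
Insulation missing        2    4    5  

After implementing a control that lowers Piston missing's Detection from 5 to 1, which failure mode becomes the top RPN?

Sleeve misalignment

RPN = Severity × Occurrence × Detection:
  Sleeve misalignment: 4 × 4 × 4 = 64
  Spline short circuit: 4 × 2 × 4 = 32
  Bushing out of tolerance: 3 × 3 × 5 = 45
  Piston short circuit: 2 × 2 × 2 = 8
  Fuse deformation: 5 × 4 × 3 = 60
  Coating binding: 3 × 2 × 5 = 30
  Piston missing: 5 × 3 × 5 = 75
  Insulation missing: 2 × 5 × 4 = 40
After action: Piston missing → 5 × 3 × 1 = 15.
Revised RPNs: Sleeve misalignment=64, Fuse deformation=60, Bushing out of tolerance=45, Insulation missing=40, Spline short circuit=32, Coating binding=30, Piston missing=15, Piston short circuit=8.
Highest is now Sleeve misalignment (64).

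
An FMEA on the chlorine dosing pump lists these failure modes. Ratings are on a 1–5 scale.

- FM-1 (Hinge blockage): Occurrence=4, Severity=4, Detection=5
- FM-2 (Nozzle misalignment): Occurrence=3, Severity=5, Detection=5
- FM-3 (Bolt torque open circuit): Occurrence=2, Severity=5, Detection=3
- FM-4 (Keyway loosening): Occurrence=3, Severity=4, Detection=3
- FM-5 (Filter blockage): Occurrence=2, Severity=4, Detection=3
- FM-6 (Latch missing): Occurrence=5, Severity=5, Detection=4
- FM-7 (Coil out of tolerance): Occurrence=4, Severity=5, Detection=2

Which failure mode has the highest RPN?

FM-6

RPN = Severity × Occurrence × Detection:
  FM-1: 4 × 4 × 5 = 80
  FM-2: 5 × 3 × 5 = 75
  FM-3: 5 × 2 × 3 = 30
  FM-4: 4 × 3 × 3 = 36
  FM-5: 4 × 2 × 3 = 24
  FM-6: 5 × 5 × 4 = 100
  FM-7: 5 × 4 × 2 = 40
Highest RPN is 100 → FM-6.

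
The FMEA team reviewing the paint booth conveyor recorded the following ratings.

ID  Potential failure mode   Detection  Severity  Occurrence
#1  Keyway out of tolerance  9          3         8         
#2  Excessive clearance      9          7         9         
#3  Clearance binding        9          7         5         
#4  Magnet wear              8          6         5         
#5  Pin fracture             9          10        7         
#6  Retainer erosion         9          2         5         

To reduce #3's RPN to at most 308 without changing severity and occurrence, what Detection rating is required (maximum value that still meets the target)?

8

#3: S=7, O=5, D=9 → current RPN = 315.
Fixed product = 35. Need 35 × D ≤ 308, so D ≤ 308/35 = 8.80.
Maximum integer Detection rating = 8 (gives RPN 280; D=9 would give 315 > 308).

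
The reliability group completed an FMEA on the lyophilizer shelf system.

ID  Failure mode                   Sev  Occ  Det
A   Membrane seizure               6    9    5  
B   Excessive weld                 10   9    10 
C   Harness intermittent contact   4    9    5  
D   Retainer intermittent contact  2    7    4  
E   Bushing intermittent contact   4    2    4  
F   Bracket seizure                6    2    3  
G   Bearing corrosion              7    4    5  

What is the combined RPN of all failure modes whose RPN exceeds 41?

1546

RPN = Severity × Occurrence × Detection:
  A: 6 × 9 × 5 = 270
  B: 10 × 9 × 10 = 900
  C: 4 × 9 × 5 = 180
  D: 2 × 7 × 4 = 56
  E: 4 × 2 × 4 = 32
  F: 6 × 2 × 3 = 36
  G: 7 × 4 × 5 = 140
RPN > 41: A (270), B (900), C (180), D (56), G (140).
Sum: 270 + 900 + 180 + 56 + 140 = 1546.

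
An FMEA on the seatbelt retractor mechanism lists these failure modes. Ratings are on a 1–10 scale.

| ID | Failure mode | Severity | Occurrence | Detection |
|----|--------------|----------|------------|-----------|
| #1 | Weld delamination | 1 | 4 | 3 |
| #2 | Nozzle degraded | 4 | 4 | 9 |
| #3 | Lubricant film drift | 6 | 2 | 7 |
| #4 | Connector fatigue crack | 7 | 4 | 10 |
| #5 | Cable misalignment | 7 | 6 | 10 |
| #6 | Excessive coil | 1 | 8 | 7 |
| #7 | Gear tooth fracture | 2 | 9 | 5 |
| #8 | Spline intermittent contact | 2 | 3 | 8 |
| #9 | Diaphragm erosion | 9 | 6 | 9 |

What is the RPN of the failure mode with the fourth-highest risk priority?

144

RPN = Severity × Occurrence × Detection:
  #1: 1 × 4 × 3 = 12
  #2: 4 × 4 × 9 = 144
  #3: 6 × 2 × 7 = 84
  #4: 7 × 4 × 10 = 280
  #5: 7 × 6 × 10 = 420
  #6: 1 × 8 × 7 = 56
  #7: 2 × 9 × 5 = 90
  #8: 2 × 3 × 8 = 48
  #9: 9 × 6 × 9 = 486
Sorted descending: 486, 420, 280, 144, 90, 84, 56, 48, 12.
The fourth-highest RPN is 144 (#2).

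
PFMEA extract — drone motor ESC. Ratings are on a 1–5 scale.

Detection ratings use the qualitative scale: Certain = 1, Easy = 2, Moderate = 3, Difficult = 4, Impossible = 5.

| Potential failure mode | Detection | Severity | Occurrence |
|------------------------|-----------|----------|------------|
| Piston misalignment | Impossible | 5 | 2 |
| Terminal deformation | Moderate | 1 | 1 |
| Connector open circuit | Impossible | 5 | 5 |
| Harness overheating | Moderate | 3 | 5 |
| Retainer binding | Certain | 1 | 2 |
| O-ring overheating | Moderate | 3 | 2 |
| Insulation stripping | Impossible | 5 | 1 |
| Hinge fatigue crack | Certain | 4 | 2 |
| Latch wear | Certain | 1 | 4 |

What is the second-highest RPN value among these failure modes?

50

RPN = Severity × Occurrence × Detection:
  Piston misalignment: 5 × 2 × 5 = 50
  Terminal deformation: 1 × 1 × 3 = 3
  Connector open circuit: 5 × 5 × 5 = 125
  Harness overheating: 3 × 5 × 3 = 45
  Retainer binding: 1 × 2 × 1 = 2
  O-ring overheating: 3 × 2 × 3 = 18
  Insulation stripping: 5 × 1 × 5 = 25
  Hinge fatigue crack: 4 × 2 × 1 = 8
  Latch wear: 1 × 4 × 1 = 4
Sorted descending: 125, 50, 45, 25, 18, 8, 4, 3, 2.
The second-highest RPN is 50 (Piston misalignment).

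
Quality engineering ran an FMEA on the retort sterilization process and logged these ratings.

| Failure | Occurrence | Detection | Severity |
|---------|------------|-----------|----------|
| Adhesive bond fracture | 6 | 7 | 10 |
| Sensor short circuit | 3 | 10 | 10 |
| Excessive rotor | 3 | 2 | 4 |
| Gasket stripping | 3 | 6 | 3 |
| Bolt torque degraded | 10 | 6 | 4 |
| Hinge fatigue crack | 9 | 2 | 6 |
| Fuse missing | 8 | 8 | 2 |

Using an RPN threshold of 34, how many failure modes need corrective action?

RPN = Severity × Occurrence × Detection:
  Adhesive bond fracture: 10 × 6 × 7 = 420
  Sensor short circuit: 10 × 3 × 10 = 300
  Excessive rotor: 4 × 3 × 2 = 24
  Gasket stripping: 3 × 3 × 6 = 54
  Bolt torque degraded: 4 × 10 × 6 = 240
  Hinge fatigue crack: 6 × 9 × 2 = 108
  Fuse missing: 2 × 8 × 8 = 128
Modes with RPN ≥ 34: Adhesive bond fracture (420), Sensor short circuit (300), Gasket stripping (54), Bolt torque degraded (240), Hinge fatigue crack (108), Fuse missing (128) → 6.

6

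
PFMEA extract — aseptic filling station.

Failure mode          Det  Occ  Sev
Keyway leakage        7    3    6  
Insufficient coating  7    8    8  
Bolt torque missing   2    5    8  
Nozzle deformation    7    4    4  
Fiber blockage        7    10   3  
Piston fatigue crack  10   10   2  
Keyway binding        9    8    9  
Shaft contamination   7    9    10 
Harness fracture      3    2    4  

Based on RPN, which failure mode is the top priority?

RPN = Severity × Occurrence × Detection:
  Keyway leakage: 6 × 3 × 7 = 126
  Insufficient coating: 8 × 8 × 7 = 448
  Bolt torque missing: 8 × 5 × 2 = 80
  Nozzle deformation: 4 × 4 × 7 = 112
  Fiber blockage: 3 × 10 × 7 = 210
  Piston fatigue crack: 2 × 10 × 10 = 200
  Keyway binding: 9 × 8 × 9 = 648
  Shaft contamination: 10 × 9 × 7 = 630
  Harness fracture: 4 × 2 × 3 = 24
Highest RPN is 648 → Keyway binding.

Keyway binding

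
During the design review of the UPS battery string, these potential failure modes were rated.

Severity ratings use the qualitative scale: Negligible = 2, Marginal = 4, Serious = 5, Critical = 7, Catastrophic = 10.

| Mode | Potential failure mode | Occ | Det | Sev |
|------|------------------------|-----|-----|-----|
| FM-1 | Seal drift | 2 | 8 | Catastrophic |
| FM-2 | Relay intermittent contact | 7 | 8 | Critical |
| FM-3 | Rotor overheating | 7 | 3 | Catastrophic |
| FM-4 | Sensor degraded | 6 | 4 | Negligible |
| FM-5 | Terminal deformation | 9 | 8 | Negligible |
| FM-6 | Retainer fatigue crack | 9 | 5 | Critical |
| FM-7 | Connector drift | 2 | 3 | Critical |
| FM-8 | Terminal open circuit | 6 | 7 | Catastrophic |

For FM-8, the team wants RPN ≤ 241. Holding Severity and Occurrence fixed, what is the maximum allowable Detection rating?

FM-8: S=10, O=6, D=7 → current RPN = 420.
Fixed product = 60. Need 60 × D ≤ 241, so D ≤ 241/60 = 4.02.
Maximum integer Detection rating = 4 (gives RPN 240; D=5 would give 300 > 241).

4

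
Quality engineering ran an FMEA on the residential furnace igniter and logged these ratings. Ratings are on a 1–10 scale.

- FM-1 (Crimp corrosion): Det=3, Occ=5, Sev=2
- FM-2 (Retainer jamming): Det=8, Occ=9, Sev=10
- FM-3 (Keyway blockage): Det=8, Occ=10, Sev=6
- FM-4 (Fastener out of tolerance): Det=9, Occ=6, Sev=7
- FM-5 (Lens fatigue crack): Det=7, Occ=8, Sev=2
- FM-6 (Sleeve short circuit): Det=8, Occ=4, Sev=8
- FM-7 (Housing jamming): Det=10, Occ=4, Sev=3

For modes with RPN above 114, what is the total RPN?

RPN = Severity × Occurrence × Detection:
  FM-1: 2 × 5 × 3 = 30
  FM-2: 10 × 9 × 8 = 720
  FM-3: 6 × 10 × 8 = 480
  FM-4: 7 × 6 × 9 = 378
  FM-5: 2 × 8 × 7 = 112
  FM-6: 8 × 4 × 8 = 256
  FM-7: 3 × 4 × 10 = 120
RPN > 114: FM-2 (720), FM-3 (480), FM-4 (378), FM-6 (256), FM-7 (120).
Sum: 720 + 480 + 378 + 256 + 120 = 1954.

1954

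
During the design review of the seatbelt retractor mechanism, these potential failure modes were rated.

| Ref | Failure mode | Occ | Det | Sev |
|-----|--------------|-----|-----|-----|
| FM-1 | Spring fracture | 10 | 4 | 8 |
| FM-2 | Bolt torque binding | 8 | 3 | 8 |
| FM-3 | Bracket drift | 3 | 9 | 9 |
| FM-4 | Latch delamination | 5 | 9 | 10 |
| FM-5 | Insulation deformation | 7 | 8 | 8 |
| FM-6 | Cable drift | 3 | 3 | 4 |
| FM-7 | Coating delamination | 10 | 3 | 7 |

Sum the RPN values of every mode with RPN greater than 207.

1671

RPN = Severity × Occurrence × Detection:
  FM-1: 8 × 10 × 4 = 320
  FM-2: 8 × 8 × 3 = 192
  FM-3: 9 × 3 × 9 = 243
  FM-4: 10 × 5 × 9 = 450
  FM-5: 8 × 7 × 8 = 448
  FM-6: 4 × 3 × 3 = 36
  FM-7: 7 × 10 × 3 = 210
RPN > 207: FM-1 (320), FM-3 (243), FM-4 (450), FM-5 (448), FM-7 (210).
Sum: 320 + 243 + 450 + 448 + 210 = 1671.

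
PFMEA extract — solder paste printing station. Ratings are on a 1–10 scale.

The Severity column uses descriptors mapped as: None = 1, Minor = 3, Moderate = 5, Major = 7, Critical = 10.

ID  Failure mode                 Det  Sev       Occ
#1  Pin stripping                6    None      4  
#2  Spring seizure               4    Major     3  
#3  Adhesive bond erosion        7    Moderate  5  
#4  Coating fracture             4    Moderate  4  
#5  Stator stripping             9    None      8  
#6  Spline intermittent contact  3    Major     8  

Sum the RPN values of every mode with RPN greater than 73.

RPN = Severity × Occurrence × Detection:
  #1: 1 × 4 × 6 = 24
  #2: 7 × 3 × 4 = 84
  #3: 5 × 5 × 7 = 175
  #4: 5 × 4 × 4 = 80
  #5: 1 × 8 × 9 = 72
  #6: 7 × 8 × 3 = 168
RPN > 73: #2 (84), #3 (175), #4 (80), #6 (168).
Sum: 84 + 175 + 80 + 168 = 507.

507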